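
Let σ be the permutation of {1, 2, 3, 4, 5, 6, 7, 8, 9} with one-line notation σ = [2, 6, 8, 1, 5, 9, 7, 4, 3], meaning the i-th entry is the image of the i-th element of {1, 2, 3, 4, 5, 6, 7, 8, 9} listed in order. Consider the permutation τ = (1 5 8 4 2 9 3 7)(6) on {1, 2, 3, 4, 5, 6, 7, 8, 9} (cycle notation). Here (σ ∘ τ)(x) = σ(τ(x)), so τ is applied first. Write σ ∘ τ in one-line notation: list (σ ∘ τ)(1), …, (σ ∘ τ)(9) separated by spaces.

5 3 7 6 4 9 2 1 8

For each element, apply τ then σ: 1 → 5 → 5; 2 → 9 → 3; 3 → 7 → 7; 4 → 2 → 6; 5 → 8 → 4; 6 → 6 → 9; 7 → 1 → 2; 8 → 4 → 1; 9 → 3 → 8.
So σ ∘ τ in one-line form is 5 3 7 6 4 9 2 1 8.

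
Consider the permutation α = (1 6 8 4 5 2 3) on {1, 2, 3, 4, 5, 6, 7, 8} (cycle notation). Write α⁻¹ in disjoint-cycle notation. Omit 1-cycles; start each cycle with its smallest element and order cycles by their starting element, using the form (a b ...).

The inverse reverses each cycle.
Reversing each cycle of α and rotating so the smallest element leads gives (1 3 2 5 4 8 6).

(1 3 2 5 4 8 6)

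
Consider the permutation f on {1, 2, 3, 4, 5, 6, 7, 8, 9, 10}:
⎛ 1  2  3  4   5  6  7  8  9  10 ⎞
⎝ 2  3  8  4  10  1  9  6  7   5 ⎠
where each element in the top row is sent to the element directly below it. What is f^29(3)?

Tracing 3 → 8 → … returns to 3 after 5 steps, so 3 lies in a 5-cycle (1 2 3 8 6).
On a 5-cycle, f^5 is the identity, so f^29 = f^4 there (29 ≡ 4 mod 5).
Stepping 4 places around the cycle: 3 → 8 → 6 → 1 → 2.

2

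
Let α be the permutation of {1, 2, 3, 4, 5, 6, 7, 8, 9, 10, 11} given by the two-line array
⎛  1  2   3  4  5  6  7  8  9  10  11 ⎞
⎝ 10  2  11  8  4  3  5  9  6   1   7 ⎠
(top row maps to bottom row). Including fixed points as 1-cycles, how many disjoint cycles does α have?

The cycle decomposition is (1, 10)(2)(3, 11, 7, 5, 4, 8, 9, 6), which has 3 cycles (counting 1-cycles).

3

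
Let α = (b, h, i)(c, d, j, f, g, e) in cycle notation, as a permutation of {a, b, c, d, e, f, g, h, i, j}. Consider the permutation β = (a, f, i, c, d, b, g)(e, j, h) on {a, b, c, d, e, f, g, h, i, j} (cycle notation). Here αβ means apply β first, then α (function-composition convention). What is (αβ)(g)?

(αβ)(g) = α(β(g)). β(g) = a, then α(a) = a. So (αβ)(g) = a.

a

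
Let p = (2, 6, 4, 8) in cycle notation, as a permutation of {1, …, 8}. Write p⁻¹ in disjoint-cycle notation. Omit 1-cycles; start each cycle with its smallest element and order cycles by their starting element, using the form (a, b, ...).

If p sends a → b within a cycle, p⁻¹ sends b → a; equivalently, reverse each cycle.
Reversing each cycle of p and rotating so the smallest element leads gives (2, 8, 4, 6).

(2, 8, 4, 6)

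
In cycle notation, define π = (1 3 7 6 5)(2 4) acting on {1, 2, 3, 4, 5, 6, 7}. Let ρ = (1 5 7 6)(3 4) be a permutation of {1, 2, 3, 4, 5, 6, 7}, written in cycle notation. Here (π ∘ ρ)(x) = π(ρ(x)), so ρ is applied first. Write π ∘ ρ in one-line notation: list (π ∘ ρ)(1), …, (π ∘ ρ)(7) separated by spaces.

For each element, apply ρ then π: 1 → 5 → 1; 2 → 2 → 4; 3 → 4 → 2; 4 → 3 → 7; 5 → 7 → 6; 6 → 1 → 3; 7 → 6 → 5.
Collecting the images, π ∘ ρ = [1 4 2 7 6 3 5].

1 4 2 7 6 3 5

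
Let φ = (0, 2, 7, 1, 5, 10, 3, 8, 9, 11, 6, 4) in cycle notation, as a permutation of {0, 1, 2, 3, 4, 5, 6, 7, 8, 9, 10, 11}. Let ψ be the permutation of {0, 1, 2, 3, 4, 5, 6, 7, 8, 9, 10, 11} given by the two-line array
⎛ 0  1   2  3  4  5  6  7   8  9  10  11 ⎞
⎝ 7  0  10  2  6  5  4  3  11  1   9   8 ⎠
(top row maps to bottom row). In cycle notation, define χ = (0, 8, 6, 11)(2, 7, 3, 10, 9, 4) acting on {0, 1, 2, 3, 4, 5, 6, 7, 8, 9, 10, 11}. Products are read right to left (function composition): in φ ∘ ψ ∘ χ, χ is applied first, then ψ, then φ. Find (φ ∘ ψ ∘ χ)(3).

11

Apply the permutations in order: χ(3) = 10, then ψ(10) = 9, then φ(9) = 11. So (φ ∘ ψ ∘ χ)(3) = 11.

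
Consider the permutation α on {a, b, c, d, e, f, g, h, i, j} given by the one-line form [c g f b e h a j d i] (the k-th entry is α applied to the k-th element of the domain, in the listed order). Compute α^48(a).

h

Tracing a → c → … returns to a after 9 steps, so a lies in a 9-cycle (a c f h j i d b g).
Since the cycle has length 9, α^48 acts on it the same as α^3 (48 mod 9 = 3).
Stepping 3 places around the cycle: a → c → f → h.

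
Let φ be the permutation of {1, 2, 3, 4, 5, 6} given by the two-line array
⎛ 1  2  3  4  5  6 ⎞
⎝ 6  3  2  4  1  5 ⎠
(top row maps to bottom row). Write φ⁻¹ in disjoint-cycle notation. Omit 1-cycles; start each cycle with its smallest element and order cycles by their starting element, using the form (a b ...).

(1 5 6)(2 3)

First write φ in disjoint cycles: (1 6 5)(2 3).
The inverse reverses every cycle; in canonical form, φ⁻¹ = (1 5 6)(2 3).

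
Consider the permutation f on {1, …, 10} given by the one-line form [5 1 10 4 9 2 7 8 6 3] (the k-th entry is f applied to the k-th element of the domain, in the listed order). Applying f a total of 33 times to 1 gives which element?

6

Tracing 1 → 5 → … returns to 1 after 5 steps, so 1 lies in a 5-cycle (1, 5, 9, 6, 2).
On a 5-cycle, f^5 is the identity, so f^33 = f^3 there (33 ≡ 3 mod 5).
Stepping 3 places around the cycle: 1 → 5 → 9 → 6.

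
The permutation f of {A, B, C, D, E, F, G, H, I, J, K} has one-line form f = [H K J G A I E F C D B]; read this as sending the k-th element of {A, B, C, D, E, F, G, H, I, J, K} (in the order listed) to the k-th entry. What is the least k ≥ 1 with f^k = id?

18

Decomposing into disjoint cycles gives cycle lengths 9, 2.
Since disjoint cycles commute, ord(f) = lcm(9, 2) = 18.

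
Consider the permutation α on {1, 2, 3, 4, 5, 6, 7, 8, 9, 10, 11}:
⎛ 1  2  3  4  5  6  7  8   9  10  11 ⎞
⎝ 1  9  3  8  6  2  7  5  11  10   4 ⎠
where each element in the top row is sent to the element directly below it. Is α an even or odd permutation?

In disjoint-cycle form the cycle lengths are 7, 1, 1, 1, 1.
A cycle is odd iff its length is even; α has 0 even-length cycles, so sgn(α) = (−1)^0 and α is even.

even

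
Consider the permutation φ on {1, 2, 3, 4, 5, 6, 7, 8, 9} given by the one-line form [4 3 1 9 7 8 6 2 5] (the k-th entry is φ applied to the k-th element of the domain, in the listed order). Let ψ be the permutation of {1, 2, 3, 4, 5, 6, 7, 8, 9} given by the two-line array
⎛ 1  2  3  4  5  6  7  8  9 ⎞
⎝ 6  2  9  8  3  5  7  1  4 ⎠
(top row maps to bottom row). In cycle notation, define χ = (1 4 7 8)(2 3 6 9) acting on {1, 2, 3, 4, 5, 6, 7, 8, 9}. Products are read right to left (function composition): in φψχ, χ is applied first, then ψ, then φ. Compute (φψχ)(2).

(φψχ)(2) = φ(ψ(χ(2))). χ(2) = 3, then ψ(3) = 9, then φ(9) = 5, so the result is 5.

5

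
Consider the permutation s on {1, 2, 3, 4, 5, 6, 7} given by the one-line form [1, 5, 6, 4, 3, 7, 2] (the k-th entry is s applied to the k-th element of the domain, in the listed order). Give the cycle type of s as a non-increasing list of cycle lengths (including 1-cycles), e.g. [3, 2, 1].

The disjoint cycles are (1)(2, 5, 3, 6, 7)(4), with lengths 5, 1, 1 in non-increasing order.

[5, 1, 1]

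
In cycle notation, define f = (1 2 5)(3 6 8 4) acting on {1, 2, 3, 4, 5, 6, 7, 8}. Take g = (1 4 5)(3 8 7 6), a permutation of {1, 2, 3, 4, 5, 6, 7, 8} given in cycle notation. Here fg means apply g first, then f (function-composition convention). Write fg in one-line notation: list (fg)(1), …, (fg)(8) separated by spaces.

Chase each element through g then f: 1 → 4 → 3; 2 → 2 → 5; 3 → 8 → 4; 4 → 5 → 1; 5 → 1 → 2; 6 → 3 → 6; 7 → 6 → 8; 8 → 7 → 7.
Collecting the images, fg = [3 5 4 1 2 6 8 7].

3 5 4 1 2 6 8 7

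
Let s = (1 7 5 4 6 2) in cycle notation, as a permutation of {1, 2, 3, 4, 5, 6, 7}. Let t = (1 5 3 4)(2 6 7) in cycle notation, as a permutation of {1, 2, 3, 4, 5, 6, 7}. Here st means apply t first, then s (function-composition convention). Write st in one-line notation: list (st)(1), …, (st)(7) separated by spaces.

4 2 6 7 3 5 1

For each element, apply t then s: 1 → 5 → 4; 2 → 6 → 2; 3 → 4 → 6; 4 → 1 → 7; 5 → 3 → 3; 6 → 7 → 5; 7 → 2 → 1.
So st in one-line form is 4 2 6 7 3 5 1.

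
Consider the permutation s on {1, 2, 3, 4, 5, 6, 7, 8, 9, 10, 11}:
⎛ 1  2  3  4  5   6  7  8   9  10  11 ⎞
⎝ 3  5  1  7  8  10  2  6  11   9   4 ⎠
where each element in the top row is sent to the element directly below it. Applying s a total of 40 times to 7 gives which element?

6

Tracing 7 → 2 → … returns to 7 after 9 steps, so 7 lies in a 9-cycle (2 5 8 6 10 9 11 4 7).
Powers repeat with period 9 on this cycle, and 40 mod 9 = 4, so s^40(7) = s^4(7).
Advancing 4 steps from 7: 7 → 2 → 5 → 8 → 6.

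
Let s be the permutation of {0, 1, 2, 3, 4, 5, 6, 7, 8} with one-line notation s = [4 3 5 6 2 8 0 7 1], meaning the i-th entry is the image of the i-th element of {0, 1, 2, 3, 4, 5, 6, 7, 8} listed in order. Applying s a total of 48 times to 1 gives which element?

Tracing 1 → 3 → … returns to 1 after 8 steps, so 1 lies in an 8-cycle (0, 4, 2, 5, 8, 1, 3, 6).
On an 8-cycle, s^8 is the identity, so s^48 = s^0 there (48 ≡ 0 mod 8).
So s^48(1) = 1.

1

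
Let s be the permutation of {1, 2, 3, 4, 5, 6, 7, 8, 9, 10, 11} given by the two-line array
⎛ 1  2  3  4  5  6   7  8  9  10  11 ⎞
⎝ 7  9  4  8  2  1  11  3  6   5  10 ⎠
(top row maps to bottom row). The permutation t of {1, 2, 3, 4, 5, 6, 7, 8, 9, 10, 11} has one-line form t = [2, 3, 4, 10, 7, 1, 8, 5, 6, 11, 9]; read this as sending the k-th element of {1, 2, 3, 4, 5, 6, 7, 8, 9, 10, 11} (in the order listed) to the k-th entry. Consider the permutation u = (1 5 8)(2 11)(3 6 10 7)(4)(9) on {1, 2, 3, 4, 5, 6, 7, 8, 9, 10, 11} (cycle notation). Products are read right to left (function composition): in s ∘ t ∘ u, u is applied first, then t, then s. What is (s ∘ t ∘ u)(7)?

8

(s ∘ t ∘ u)(7) = s(t(u(7))). u(7) = 3, then t(3) = 4, then s(4) = 8, so the result is 8.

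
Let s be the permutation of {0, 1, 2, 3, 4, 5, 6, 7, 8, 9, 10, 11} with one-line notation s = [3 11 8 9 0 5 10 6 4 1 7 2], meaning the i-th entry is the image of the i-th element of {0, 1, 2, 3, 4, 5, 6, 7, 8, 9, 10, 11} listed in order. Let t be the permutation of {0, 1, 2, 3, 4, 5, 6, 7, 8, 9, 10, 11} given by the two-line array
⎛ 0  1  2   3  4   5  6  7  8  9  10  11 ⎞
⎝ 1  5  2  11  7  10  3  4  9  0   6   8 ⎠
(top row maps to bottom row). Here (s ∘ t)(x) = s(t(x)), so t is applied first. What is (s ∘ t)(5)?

7

t(5) = 10, then s(10) = 7; composing gives (s ∘ t)(5) = 7.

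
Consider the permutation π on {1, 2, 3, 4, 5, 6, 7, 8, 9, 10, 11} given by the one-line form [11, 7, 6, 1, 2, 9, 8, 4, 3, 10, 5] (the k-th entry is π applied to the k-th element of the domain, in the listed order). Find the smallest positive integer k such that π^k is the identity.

21

Decomposing into disjoint cycles gives cycle lengths 7, 3, 1.
The order of π is the least common multiple of its cycle lengths: lcm(7, 3) = 21.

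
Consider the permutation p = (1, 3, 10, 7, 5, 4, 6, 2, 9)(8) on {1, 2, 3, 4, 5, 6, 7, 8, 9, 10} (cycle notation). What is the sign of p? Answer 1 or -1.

The cycle lengths are 9, 1.
A cycle is odd iff its length is even; p has 0 even-length cycles, so sgn(p) = (−1)^0 and p is even.

1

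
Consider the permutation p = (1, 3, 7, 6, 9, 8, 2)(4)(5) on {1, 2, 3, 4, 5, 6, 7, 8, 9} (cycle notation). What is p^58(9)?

2

9 lies in the 7-cycle (1, 3, 7, 6, 9, 8, 2).
On a 7-cycle, p^7 is the identity, so p^58 = p^2 there (58 ≡ 2 mod 7).
Stepping 2 places around the cycle: 9 → 8 → 2.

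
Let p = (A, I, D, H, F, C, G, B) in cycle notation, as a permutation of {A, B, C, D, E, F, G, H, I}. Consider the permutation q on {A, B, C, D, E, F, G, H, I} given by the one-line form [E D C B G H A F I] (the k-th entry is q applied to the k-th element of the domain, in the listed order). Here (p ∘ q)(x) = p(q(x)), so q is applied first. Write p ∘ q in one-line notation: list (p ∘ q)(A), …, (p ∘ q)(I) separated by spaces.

E H G A B F I C D

(p ∘ q)(x) = p(q(x)). Computing each image: p(q(A)) = p(E) = E, p(q(B)) = p(D) = H, p(q(C)) = p(C) = G, p(q(D)) = p(B) = A, p(q(E)) = p(G) = B, p(q(F)) = p(H) = F, p(q(G)) = p(A) = I, p(q(H)) = p(F) = C, p(q(I)) = p(I) = D.
Hence p ∘ q = [E H G A B F I C D].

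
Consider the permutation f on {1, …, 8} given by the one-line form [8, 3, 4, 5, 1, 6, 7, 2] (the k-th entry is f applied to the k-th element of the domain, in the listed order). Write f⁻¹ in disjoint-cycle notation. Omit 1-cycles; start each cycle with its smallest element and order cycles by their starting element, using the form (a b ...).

The cycle decomposition of f is (1 8 2 3 4 5).
Reversing each cycle (and rotating so the smallest element leads) gives f⁻¹ = (1 5 4 3 2 8).

(1 5 4 3 2 8)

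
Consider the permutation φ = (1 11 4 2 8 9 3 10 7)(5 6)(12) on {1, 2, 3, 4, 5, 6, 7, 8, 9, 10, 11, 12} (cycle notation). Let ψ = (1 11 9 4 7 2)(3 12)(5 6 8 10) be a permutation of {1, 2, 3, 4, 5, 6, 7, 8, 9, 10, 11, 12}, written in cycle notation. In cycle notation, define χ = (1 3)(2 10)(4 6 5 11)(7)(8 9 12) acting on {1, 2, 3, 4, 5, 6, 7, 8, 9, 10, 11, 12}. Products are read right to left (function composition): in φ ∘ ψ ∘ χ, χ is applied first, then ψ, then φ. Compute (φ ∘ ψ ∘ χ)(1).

Chase 1: χ(1) = 3; ψ(3) = 12; φ(12) = 12. Hence (φ ∘ ψ ∘ χ)(1) = 12.

12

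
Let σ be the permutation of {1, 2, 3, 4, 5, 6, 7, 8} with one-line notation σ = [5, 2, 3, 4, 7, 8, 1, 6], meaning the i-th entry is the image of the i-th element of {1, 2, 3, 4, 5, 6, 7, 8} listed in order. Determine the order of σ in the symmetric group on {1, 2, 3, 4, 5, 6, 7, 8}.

Writing σ as disjoint cycles, the cycle lengths are 3, 2, 1, 1, 1.
The order of σ is the least common multiple of its cycle lengths: lcm(3, 2) = 6.

6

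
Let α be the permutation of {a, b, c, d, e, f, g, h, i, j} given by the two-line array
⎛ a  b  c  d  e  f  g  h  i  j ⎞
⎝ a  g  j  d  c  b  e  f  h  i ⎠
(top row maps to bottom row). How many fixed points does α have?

The fixed points (elements with α(x) = x) are {a, d}, so there are 2.

2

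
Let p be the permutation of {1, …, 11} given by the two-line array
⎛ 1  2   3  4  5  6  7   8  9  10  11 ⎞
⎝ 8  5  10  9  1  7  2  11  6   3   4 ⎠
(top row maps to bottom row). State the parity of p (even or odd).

odd

In disjoint-cycle form the cycle lengths are 9, 2.
A cycle of length ℓ contributes ℓ−1 transpositions, so p is a product of 8 + 1 = 9 transpositions — odd.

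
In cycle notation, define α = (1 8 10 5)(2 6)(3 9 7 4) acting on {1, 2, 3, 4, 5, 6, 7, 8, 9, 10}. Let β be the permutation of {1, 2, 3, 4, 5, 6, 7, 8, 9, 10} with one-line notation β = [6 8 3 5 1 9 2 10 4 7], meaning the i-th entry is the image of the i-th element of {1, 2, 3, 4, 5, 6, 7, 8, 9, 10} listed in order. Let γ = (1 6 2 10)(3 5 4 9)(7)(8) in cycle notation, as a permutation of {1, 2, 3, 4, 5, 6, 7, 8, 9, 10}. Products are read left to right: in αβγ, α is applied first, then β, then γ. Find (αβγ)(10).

(αβγ)(10) = γ(β(α(10))). α(10) = 5, then β(5) = 1, then γ(1) = 6, so the result is 6.

6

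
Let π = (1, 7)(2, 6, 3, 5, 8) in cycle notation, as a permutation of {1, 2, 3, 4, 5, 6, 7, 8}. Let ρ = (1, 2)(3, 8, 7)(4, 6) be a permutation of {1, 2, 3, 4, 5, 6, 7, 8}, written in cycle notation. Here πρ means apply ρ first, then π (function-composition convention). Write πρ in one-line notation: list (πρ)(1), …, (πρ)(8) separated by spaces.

6 7 2 3 8 4 5 1

(πρ)(x) = π(ρ(x)). Computing each image: π(ρ(1)) = π(2) = 6, π(ρ(2)) = π(1) = 7, π(ρ(3)) = π(8) = 2, π(ρ(4)) = π(6) = 3, π(ρ(5)) = π(5) = 8, π(ρ(6)) = π(4) = 4, π(ρ(7)) = π(3) = 5, π(ρ(8)) = π(7) = 1.
Hence πρ = [6 7 2 3 8 4 5 1].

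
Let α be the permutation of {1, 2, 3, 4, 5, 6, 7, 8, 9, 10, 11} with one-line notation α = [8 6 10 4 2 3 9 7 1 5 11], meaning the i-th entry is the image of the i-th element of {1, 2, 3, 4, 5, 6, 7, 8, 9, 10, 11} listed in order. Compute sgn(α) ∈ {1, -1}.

In disjoint-cycle form the cycle lengths are 5, 4, 1, 1.
A cycle is odd iff its length is even; α has 1 even-length cycle, so sgn(α) = (−1)^1 and α is odd.

-1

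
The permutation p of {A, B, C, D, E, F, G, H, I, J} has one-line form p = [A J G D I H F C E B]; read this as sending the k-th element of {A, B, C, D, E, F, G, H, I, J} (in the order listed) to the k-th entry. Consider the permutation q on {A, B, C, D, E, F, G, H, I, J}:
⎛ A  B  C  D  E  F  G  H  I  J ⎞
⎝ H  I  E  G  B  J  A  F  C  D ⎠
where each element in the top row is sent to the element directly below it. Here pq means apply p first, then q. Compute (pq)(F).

F

p(F) = H, then q(H) = F; composing gives (pq)(F) = F.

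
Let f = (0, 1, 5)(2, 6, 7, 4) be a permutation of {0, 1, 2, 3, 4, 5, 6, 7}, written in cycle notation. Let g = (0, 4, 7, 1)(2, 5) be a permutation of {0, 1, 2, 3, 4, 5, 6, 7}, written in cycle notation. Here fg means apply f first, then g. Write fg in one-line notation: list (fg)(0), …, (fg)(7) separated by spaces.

0 2 6 3 5 4 1 7

(fg)(x) = g(f(x)). Computing each image: g(f(0)) = g(1) = 0, g(f(1)) = g(5) = 2, g(f(2)) = g(6) = 6, g(f(3)) = g(3) = 3, g(f(4)) = g(2) = 5, g(f(5)) = g(0) = 4, g(f(6)) = g(7) = 1, g(f(7)) = g(4) = 7.
Hence fg = [0 2 6 3 5 4 1 7].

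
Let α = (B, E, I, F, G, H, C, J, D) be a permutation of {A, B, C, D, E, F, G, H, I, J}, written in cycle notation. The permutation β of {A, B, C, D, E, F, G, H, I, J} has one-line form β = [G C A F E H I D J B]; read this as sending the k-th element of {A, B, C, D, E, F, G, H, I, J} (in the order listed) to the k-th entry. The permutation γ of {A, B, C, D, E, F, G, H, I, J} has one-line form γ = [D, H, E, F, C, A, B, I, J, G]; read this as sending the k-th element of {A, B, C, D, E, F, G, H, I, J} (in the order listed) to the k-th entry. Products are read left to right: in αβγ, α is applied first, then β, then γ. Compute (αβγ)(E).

G

Apply the permutations in order: α(E) = I, then β(I) = J, then γ(J) = G. So (αβγ)(E) = G.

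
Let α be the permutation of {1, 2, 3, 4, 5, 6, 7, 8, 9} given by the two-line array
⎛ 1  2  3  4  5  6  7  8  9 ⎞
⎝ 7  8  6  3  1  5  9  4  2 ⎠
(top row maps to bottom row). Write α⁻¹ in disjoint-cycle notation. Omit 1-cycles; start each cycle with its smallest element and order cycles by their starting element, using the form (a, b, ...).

First write α in disjoint cycles: (1, 7, 9, 2, 8, 4, 3, 6, 5).
The inverse reverses every cycle; in canonical form, α⁻¹ = (1, 5, 6, 3, 4, 8, 2, 9, 7).

(1, 5, 6, 3, 4, 8, 2, 9, 7)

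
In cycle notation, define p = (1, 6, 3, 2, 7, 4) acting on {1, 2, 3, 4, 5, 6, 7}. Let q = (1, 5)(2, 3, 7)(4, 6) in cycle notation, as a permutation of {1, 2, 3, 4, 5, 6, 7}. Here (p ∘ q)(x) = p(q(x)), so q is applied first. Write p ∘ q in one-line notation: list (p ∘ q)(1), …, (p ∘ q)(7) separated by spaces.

For each element, apply q then p: 1 → 5 → 5; 2 → 3 → 2; 3 → 7 → 4; 4 → 6 → 3; 5 → 1 → 6; 6 → 4 → 1; 7 → 2 → 7.
Collecting the images, p ∘ q = [5 2 4 3 6 1 7].

5 2 4 3 6 1 7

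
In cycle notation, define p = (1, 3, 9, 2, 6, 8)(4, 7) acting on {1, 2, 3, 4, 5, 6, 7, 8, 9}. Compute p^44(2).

8

2 lies in the 6-cycle (1, 3, 9, 2, 6, 8).
Powers repeat with period 6 on this cycle, and 44 mod 6 = 2, so p^44(2) = p^2(2).
Stepping 2 places around the cycle: 2 → 6 → 8.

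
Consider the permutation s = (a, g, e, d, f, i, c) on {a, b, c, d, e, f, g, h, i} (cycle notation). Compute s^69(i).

i lies in the 7-cycle (a, g, e, d, f, i, c).
Since the cycle has length 7, s^69 acts on it the same as s^6 (69 mod 7 = 6).
Stepping 6 places around the cycle: i → c → a → g → e → d → f.

f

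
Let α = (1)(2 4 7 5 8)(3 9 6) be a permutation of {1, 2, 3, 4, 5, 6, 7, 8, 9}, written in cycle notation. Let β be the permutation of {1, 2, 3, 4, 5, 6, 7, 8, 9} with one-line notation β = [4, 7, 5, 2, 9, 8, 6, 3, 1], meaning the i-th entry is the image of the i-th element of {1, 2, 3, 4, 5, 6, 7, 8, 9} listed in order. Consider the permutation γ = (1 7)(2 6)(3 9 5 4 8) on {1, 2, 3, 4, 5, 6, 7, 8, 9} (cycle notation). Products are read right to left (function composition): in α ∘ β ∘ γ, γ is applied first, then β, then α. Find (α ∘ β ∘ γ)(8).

(α ∘ β ∘ γ)(8) = α(β(γ(8))). γ(8) = 3, then β(3) = 5, then α(5) = 8, so the result is 8.

8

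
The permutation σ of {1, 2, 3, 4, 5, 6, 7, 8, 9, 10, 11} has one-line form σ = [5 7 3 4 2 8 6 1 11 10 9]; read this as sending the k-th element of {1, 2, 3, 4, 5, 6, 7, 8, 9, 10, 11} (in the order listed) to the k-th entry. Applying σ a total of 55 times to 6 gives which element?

8

Tracing 6 → 8 → … returns to 6 after 6 steps, so 6 lies in a 6-cycle (1, 5, 2, 7, 6, 8).
Powers repeat with period 6 on this cycle, and 55 mod 6 = 1, so σ^55(6) = σ^1(6).
Advancing 1 step from 6: 6 → 8.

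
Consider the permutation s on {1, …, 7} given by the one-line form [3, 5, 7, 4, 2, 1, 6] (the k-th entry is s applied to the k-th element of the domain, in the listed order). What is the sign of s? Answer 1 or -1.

1

In disjoint-cycle form the cycle lengths are 4, 2, 1.
A cycle is odd iff its length is even; s has 2 even-length cycles, so sgn(s) = (−1)^2 and s is even.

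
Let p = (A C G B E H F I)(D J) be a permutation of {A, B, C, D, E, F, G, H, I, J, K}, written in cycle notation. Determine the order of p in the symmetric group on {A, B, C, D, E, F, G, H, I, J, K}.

The disjoint cycles have lengths 8, 2, 1.
Since disjoint cycles commute, ord(p) = lcm(8, 2) = 8.

8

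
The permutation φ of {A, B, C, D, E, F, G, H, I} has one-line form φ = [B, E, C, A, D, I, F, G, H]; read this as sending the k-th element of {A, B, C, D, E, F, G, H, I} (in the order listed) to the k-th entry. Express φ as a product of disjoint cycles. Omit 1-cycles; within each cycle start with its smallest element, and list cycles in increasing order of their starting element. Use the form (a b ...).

(A B E D)(F I H G)

Start at A and follow images: A → B → E → D → A, giving the cycle (A B E D).
Continuing from each remaining unvisited element yields (A B E D)(F I H G).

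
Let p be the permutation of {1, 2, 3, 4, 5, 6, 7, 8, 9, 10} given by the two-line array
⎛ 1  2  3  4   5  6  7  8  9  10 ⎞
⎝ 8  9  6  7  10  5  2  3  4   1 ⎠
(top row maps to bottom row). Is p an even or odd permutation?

even

In disjoint-cycle form the cycle lengths are 6, 4.
A cycle is odd iff its length is even; p has 2 even-length cycles, so sgn(p) = (−1)^2 and p is even.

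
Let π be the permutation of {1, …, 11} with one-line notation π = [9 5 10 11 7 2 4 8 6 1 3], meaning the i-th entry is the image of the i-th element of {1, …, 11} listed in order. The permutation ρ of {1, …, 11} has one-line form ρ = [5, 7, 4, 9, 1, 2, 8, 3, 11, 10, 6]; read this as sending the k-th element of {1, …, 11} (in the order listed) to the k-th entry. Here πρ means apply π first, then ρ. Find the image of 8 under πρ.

π(8) = 8, then ρ(8) = 3; composing gives (πρ)(8) = 3.

3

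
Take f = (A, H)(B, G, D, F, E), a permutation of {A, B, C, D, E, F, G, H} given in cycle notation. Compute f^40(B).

B

B lies in the 5-cycle (B, G, D, F, E).
On a 5-cycle, f^5 is the identity, so f^40 = f^0 there (40 ≡ 0 mod 5).
So f^40(B) = B.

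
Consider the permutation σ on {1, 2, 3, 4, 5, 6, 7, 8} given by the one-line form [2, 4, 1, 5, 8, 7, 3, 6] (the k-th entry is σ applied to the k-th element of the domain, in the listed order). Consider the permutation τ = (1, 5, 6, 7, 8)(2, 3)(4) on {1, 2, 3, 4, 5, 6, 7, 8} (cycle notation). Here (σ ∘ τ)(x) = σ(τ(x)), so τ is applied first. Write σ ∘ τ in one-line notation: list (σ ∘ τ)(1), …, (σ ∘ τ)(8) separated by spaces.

For each element, apply τ then σ: 1 → 5 → 8; 2 → 3 → 1; 3 → 2 → 4; 4 → 4 → 5; 5 → 6 → 7; 6 → 7 → 3; 7 → 8 → 6; 8 → 1 → 2.
So σ ∘ τ in one-line form is 8 1 4 5 7 3 6 2.

8 1 4 5 7 3 6 2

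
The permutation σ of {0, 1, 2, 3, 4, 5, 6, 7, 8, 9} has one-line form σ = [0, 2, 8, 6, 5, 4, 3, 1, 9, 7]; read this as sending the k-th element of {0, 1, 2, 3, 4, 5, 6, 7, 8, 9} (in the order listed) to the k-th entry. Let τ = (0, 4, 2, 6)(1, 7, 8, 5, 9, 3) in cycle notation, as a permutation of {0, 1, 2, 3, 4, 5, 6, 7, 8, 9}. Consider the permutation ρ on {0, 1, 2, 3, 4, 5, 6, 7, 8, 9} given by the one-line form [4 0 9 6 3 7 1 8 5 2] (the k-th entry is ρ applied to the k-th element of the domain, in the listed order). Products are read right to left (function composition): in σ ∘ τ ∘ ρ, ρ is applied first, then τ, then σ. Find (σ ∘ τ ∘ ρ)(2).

6

(σ ∘ τ ∘ ρ)(2) = σ(τ(ρ(2))). ρ(2) = 9, then τ(9) = 3, then σ(3) = 6, so the result is 6.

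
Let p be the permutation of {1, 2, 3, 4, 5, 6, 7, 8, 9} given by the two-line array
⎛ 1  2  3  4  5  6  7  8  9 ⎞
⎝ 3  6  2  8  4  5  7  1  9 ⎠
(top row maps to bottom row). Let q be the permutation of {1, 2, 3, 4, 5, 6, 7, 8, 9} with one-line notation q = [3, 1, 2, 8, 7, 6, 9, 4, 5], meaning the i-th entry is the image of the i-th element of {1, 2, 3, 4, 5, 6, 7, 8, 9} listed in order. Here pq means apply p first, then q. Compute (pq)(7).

9

p(7) = 7, then q(7) = 9; composing gives (pq)(7) = 9.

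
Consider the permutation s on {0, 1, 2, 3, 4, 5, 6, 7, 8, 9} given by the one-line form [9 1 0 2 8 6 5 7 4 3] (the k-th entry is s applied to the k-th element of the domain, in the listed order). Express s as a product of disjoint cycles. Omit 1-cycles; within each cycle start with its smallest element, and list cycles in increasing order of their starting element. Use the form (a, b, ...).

From 0: 0 → 9 → 3 → 2 → 0, closing the cycle (0, 9, 3, 2).
Continuing from each remaining unvisited element yields (0, 9, 3, 2)(4, 8)(5, 6).

(0, 9, 3, 2)(4, 8)(5, 6)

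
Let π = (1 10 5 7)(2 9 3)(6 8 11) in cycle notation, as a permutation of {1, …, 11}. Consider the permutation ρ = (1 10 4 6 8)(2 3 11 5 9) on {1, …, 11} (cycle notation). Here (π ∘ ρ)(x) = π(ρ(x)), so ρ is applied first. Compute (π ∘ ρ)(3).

6

ρ(3) = 11, then π(11) = 6; composing gives (π ∘ ρ)(3) = 6.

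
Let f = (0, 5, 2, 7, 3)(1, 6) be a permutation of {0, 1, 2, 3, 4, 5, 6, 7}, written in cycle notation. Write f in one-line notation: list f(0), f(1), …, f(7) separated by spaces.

Image by image: 0→5, 1→6, 2→7, 3→0, 4→4, 5→2, 6→1, 7→3.
So the one-line form is 5 6 7 0 4 2 1 3.

5 6 7 0 4 2 1 3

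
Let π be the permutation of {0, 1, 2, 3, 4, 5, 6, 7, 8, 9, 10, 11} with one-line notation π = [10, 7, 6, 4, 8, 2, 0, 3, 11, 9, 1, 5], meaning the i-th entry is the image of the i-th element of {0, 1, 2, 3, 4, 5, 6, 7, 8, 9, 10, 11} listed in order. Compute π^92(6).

7

Tracing 6 → 0 → … returns to 6 after 11 steps, so 6 lies in an 11-cycle (0 10 1 7 3 4 8 11 5 2 6).
On an 11-cycle, π^11 is the identity, so π^92 = π^4 there (92 ≡ 4 mod 11).
Stepping 4 places around the cycle: 6 → 0 → 10 → 1 → 7.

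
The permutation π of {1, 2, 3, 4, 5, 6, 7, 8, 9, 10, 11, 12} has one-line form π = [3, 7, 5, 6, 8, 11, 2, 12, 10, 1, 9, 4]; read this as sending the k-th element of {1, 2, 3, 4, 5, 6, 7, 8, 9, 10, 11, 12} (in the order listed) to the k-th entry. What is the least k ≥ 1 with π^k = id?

Writing π as disjoint cycles, the cycle lengths are 10, 2.
The order of π is the least common multiple of its cycle lengths: lcm(10, 2) = 10.

10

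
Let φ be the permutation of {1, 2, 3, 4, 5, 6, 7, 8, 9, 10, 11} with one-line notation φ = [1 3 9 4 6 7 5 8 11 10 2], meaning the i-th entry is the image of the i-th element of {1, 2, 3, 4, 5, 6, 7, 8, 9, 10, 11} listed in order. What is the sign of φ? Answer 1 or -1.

In disjoint-cycle form the cycle lengths are 4, 3, 1, 1, 1, 1.
A cycle of length ℓ contributes ℓ−1 transpositions, so φ is a product of 3 + 2 = 5 transpositions — odd.

-1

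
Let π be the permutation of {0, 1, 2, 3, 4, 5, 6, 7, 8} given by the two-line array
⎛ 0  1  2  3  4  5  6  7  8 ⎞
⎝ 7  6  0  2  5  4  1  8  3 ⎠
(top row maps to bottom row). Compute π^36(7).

8

Tracing 7 → 8 → … returns to 7 after 5 steps, so 7 lies in a 5-cycle (0 7 8 3 2).
Powers repeat with period 5 on this cycle, and 36 mod 5 = 1, so π^36(7) = π^1(7).
Stepping 1 place around the cycle: 7 → 8.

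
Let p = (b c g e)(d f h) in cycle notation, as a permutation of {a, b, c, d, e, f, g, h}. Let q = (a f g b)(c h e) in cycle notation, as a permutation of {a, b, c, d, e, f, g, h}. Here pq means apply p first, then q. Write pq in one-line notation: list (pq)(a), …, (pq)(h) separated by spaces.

f h b g a e c d

For each element, apply p then q: a → a → f; b → c → h; c → g → b; d → f → g; e → b → a; f → h → e; g → e → c; h → d → d.
So pq in one-line form is f h b g a e c d.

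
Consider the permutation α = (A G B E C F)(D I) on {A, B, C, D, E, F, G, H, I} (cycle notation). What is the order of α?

The disjoint cycles have lengths 6, 2, 1.
Since disjoint cycles commute, ord(α) = lcm(6, 2) = 6.

6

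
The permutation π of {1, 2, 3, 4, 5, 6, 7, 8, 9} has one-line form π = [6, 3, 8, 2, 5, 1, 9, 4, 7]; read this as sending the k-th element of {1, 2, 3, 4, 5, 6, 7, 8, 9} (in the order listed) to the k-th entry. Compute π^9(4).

2

Tracing 4 → 2 → … returns to 4 after 4 steps, so 4 lies in a 4-cycle (2 3 8 4).
Since the cycle has length 4, π^9 acts on it the same as π^1 (9 mod 4 = 1).
Advancing 1 step from 4: 4 → 2.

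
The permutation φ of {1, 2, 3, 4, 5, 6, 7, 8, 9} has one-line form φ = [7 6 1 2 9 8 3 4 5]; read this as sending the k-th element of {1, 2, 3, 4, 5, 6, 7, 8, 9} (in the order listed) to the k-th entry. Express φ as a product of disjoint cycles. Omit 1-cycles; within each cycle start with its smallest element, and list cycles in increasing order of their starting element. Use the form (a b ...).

Iterating φ from 1 gives 1 → 7 → 3 → 1; that is the 3-cycle (1 7 3).
Repeating from the next unused element and collecting all non-trivial cycles gives (1 7 3)(2 6 8 4)(5 9).

(1 7 3)(2 6 8 4)(5 9)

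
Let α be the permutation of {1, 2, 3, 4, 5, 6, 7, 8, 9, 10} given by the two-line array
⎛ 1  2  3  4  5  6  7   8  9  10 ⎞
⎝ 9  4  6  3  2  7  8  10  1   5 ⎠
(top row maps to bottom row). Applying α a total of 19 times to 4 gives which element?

Tracing 4 → 3 → … returns to 4 after 8 steps, so 4 lies in an 8-cycle (2, 4, 3, 6, 7, 8, 10, 5).
On an 8-cycle, α^8 is the identity, so α^19 = α^3 there (19 ≡ 3 mod 8).
Stepping 3 places around the cycle: 4 → 3 → 6 → 7.

7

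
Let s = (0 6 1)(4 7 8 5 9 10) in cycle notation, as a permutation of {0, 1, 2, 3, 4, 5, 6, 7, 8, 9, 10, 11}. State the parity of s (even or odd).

odd

The cycle lengths are 6, 3, 1, 1, 1.
A cycle of length ℓ contributes ℓ−1 transpositions, so s is a product of 5 + 2 = 7 transpositions — odd.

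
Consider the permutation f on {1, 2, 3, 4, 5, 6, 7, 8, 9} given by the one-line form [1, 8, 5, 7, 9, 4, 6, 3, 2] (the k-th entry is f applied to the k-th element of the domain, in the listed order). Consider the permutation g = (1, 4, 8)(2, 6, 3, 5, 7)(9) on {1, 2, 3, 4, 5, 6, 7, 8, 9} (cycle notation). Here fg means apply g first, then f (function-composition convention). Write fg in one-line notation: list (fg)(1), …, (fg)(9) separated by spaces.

(fg)(x) = f(g(x)). Computing each image: f(g(1)) = f(4) = 7, f(g(2)) = f(6) = 4, f(g(3)) = f(5) = 9, f(g(4)) = f(8) = 3, f(g(5)) = f(7) = 6, f(g(6)) = f(3) = 5, f(g(7)) = f(2) = 8, f(g(8)) = f(1) = 1, f(g(9)) = f(9) = 2.
Hence fg = [7 4 9 3 6 5 8 1 2].

7 4 9 3 6 5 8 1 2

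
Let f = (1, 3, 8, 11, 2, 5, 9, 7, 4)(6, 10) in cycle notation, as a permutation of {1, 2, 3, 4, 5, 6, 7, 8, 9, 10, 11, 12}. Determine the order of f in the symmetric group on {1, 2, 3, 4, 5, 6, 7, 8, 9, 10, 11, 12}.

18

The disjoint cycles have lengths 9, 2, 1.
The order of f is the least common multiple of its cycle lengths: lcm(9, 2) = 18.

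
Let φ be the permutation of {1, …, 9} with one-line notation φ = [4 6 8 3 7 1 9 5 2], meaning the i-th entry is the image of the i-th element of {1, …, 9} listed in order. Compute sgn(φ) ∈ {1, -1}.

In disjoint-cycle form the cycle lengths are 9.
A cycle of length ℓ contributes ℓ−1 transpositions, so φ is a product of 8 transpositions — even.

1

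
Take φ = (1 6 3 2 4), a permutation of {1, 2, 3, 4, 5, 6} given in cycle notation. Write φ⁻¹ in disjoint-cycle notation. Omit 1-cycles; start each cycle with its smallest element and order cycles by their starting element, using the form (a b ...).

The inverse reverses each cycle.
After reversing and putting each cycle's least element first, φ⁻¹ = (1 4 2 3 6).

(1 4 2 3 6)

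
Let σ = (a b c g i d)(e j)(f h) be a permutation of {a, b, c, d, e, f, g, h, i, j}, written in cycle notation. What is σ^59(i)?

i lies in the 6-cycle (a b c g i d).
On a 6-cycle, σ^6 is the identity, so σ^59 = σ^5 there (59 ≡ 5 mod 6).
Stepping 5 places around the cycle: i → d → a → b → c → g.

g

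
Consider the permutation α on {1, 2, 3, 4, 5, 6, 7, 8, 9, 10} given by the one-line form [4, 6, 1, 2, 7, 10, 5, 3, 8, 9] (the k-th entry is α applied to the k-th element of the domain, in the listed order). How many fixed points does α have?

No element satisfies α(x) = x, so there are 0 fixed points.

0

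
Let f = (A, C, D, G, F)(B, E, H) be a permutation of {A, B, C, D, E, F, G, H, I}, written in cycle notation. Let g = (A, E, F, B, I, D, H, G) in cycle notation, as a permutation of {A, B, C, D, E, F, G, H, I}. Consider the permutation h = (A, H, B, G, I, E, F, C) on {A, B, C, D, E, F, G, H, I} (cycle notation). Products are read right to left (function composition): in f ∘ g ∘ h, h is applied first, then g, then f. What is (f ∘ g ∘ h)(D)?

(f ∘ g ∘ h)(D) = f(g(h(D))). h(D) = D, then g(D) = H, then f(H) = B, so the result is B.

B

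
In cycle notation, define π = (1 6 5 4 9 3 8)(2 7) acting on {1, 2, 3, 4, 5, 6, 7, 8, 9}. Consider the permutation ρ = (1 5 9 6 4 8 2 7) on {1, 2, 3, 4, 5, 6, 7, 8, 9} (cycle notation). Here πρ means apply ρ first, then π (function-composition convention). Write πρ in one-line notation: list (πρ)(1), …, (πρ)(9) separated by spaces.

For each element, apply ρ then π: 1 → 5 → 4; 2 → 7 → 2; 3 → 3 → 8; 4 → 8 → 1; 5 → 9 → 3; 6 → 4 → 9; 7 → 1 → 6; 8 → 2 → 7; 9 → 6 → 5.
So πρ in one-line form is 4 2 8 1 3 9 6 7 5.

4 2 8 1 3 9 6 7 5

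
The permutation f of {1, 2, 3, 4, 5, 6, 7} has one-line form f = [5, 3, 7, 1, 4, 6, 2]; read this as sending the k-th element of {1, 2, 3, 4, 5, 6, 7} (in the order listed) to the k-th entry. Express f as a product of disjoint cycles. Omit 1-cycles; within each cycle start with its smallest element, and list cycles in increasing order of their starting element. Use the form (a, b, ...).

From 1: 1 → 5 → 4 → 1, closing the cycle (1, 5, 4).
Repeating from the next unused element and collecting all non-trivial cycles gives (1, 5, 4)(2, 3, 7).

(1, 5, 4)(2, 3, 7)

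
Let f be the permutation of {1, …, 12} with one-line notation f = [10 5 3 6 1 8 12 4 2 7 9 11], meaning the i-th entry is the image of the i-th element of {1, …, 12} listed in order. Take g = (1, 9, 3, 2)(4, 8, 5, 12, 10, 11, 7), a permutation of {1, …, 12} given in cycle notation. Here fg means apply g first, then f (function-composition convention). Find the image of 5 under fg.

11

First apply g: g(5) = 12, then f(12) = 11. Thus (fg)(5) = 11.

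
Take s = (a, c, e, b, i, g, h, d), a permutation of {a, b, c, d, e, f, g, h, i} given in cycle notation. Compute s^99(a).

b

a lies in the 8-cycle (a, c, e, b, i, g, h, d).
Powers repeat with period 8 on this cycle, and 99 mod 8 = 3, so s^99(a) = s^3(a).
Advancing 3 steps from a: a → c → e → b.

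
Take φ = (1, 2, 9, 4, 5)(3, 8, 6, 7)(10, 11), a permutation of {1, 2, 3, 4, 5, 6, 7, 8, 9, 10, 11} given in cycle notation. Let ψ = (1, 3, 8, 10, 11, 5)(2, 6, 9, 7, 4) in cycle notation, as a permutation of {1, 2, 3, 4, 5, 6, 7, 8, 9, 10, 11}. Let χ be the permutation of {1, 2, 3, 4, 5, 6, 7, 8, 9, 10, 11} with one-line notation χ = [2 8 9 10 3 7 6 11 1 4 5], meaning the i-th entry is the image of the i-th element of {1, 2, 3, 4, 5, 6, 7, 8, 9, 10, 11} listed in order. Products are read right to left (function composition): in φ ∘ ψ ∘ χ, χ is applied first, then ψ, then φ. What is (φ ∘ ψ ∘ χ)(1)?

(φ ∘ ψ ∘ χ)(1) = φ(ψ(χ(1))). χ(1) = 2, then ψ(2) = 6, then φ(6) = 7, so the result is 7.

7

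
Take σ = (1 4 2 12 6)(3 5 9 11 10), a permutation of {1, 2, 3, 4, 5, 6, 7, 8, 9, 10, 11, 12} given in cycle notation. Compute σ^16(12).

12 lies in the 5-cycle (1 4 2 12 6).
Since the cycle has length 5, σ^16 acts on it the same as σ^1 (16 mod 5 = 1).
Advancing 1 step from 12: 12 → 6.

6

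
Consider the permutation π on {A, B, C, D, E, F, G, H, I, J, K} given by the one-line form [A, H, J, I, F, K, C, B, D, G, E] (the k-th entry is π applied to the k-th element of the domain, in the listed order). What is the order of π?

Decomposing into disjoint cycles gives cycle lengths 3, 3, 2, 2, 1.
Since disjoint cycles commute, ord(π) = lcm(3, 3, 2, 2) = 6.

6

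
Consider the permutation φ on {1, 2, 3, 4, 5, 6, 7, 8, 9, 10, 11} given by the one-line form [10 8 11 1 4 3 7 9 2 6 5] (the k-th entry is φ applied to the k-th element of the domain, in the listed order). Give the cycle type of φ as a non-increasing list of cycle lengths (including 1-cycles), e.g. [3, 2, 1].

[7, 3, 1]

The disjoint cycles are (1 10 6 3 11 5 4)(2 8 9)(7), with lengths 7, 3, 1 in non-increasing order.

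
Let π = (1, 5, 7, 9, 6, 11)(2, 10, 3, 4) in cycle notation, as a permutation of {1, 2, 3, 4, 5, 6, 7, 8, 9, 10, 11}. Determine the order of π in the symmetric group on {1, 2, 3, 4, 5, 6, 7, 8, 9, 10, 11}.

12

The cycle type of π is (6, 4, 1).
The order of π is the least common multiple of its cycle lengths: lcm(6, 4) = 12.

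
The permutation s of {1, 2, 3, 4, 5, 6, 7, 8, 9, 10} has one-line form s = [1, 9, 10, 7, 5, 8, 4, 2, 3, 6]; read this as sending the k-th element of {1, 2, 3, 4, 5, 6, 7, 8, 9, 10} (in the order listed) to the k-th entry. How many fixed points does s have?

The fixed points (elements with s(x) = x) are {1, 5}, so there are 2.

2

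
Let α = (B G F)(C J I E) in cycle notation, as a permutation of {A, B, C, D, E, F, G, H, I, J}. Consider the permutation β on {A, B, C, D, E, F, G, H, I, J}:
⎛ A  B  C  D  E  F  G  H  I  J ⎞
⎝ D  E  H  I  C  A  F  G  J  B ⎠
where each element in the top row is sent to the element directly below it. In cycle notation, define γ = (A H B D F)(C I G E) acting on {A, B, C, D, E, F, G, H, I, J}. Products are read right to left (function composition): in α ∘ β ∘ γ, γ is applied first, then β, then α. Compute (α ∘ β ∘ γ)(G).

Apply the permutations in order: γ(G) = E, then β(E) = C, then α(C) = J. So (α ∘ β ∘ γ)(G) = J.

J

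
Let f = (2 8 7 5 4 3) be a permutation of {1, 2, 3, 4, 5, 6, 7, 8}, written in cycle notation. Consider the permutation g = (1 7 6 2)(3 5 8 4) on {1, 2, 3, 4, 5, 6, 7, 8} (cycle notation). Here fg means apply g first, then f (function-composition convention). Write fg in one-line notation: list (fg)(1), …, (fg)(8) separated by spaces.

5 1 4 2 7 8 6 3

Chase each element through g then f: 1 → 7 → 5; 2 → 1 → 1; 3 → 5 → 4; 4 → 3 → 2; 5 → 8 → 7; 6 → 2 → 8; 7 → 6 → 6; 8 → 4 → 3.
Collecting the images, fg = [5 1 4 2 7 8 6 3].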